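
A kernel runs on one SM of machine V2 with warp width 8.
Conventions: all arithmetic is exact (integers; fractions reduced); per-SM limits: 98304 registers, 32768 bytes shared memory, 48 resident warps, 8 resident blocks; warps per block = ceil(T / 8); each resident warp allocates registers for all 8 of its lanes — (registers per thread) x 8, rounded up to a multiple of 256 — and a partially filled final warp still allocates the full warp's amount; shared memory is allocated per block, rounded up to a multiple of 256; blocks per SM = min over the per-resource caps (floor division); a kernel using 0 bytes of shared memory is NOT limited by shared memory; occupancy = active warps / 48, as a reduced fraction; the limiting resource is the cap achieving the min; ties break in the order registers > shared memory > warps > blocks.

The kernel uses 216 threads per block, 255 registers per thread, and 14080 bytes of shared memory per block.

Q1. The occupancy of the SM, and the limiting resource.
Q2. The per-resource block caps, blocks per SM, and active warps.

Answer: occupancy 9/16, limited by registers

registers: 1 block
shared memory: 2 blocks
warps: 1 block
blocks: 8 blocks

Answer: 1 block, 27 active warps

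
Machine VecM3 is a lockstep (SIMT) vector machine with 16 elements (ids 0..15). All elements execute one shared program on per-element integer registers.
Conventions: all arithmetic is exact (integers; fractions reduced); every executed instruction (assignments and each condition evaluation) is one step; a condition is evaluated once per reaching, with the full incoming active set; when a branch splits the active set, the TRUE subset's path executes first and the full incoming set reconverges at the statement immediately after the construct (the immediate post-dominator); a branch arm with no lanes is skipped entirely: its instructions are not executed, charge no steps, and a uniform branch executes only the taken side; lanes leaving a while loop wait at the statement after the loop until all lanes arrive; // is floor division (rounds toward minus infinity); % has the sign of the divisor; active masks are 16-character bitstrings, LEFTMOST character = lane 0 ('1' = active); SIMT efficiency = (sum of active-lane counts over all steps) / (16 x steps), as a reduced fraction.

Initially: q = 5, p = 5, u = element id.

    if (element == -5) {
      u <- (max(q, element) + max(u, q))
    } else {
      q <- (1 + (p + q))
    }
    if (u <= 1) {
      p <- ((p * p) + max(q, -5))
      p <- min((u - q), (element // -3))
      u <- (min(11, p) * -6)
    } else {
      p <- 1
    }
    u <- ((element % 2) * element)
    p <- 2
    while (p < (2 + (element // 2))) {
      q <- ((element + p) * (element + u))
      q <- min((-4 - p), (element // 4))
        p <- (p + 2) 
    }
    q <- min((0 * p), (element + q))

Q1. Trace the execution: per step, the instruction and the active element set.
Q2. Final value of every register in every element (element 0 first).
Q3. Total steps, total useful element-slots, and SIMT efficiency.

step 0: eval (element == -5)         1111111111111111
step 1: q <- (1 + (p + q))           1111111111111111
step 2: eval (u <= 1)                1111111111111111
step 3: p <- ((p * p) + max(q, -5))  1100000000000000
step 4: p <- min((u - q), (element // -3)) 1100000000000000
step 5: u <- (min(11, p) * -6)       1100000000000000
step 6: p <- 1                       0011111111111111
step 7: u <- ((element % 2) * element) 1111111111111111
step 8: p <- 2                       1111111111111111
step 9: eval (p < (2 + (element // 2))) 1111111111111111
step 10: q <- ((element + p) * (element + u)) 0011111111111111
step 11: q <- min((-4 - p), (element // 4)) 0011111111111111
step 12: p <- (p + 2)                 0011111111111111
step 13: eval (p < (2 + (element // 2))) 0011111111111111
step 14: q <- ((element + p) * (element + u)) 0000001111111111
step 15: q <- min((-4 - p), (element // 4)) 0000001111111111
step 16: p <- (p + 2)                 0000001111111111
step 17: eval (p < (2 + (element // 2))) 0000001111111111
step 18: q <- ((element + p) * (element + u)) 0000000000111111
step 19: q <- min((-4 - p), (element // 4)) 0000000000111111
step 20: p <- (p + 2)                 0000000000111111
step 21: eval (p < (2 + (element // 2))) 0000000000111111
step 22: q <- ((element + p) * (element + u)) 0000000000000011
step 23: q <- min((-4 - p), (element // 4)) 0000000000000011
step 24: p <- (p + 2)                 0000000000000011
step 25: eval (p < (2 + (element // 2))) 0000000000000011
step 26: q <- min((0 * p), (element + q)) 1111111111111111

Answer: 27 steps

q: 0,0,-4,-3,-2,-1,-2,-1,0,0,0,0,0,0,0,0
p: 2,2,4,4,4,4,6,6,6,6,8,8,8,8,10,10
u: 0,1,0,3,0,5,0,7,0,9,0,11,0,13,0,15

steps = 27; useful = 260; efficiency = 260/432 = 65/108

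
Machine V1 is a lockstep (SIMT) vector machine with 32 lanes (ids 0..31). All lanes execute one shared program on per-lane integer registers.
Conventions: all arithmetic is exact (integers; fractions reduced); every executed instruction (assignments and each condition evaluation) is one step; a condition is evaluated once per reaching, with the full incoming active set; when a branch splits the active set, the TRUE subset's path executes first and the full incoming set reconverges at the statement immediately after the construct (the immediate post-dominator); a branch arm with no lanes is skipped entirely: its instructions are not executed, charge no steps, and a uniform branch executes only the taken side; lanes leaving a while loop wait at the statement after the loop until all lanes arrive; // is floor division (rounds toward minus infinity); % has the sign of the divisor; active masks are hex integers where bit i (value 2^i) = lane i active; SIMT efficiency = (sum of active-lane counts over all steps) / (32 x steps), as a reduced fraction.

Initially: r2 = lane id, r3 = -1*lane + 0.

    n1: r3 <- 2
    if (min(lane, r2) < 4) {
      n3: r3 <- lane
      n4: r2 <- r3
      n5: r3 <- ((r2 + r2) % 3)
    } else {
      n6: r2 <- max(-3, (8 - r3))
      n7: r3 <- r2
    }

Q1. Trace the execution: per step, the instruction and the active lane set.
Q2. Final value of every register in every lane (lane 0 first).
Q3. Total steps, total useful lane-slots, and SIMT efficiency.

step 0: r3 <- 2                      0xffffffff
step 1: eval (min(lane, r2) < 4)     0xffffffff
step 2: r3 <- lane                   0x0000000f
step 3: r2 <- r3                     0x0000000f
step 4: r3 <- ((r2 + r2) % 3)        0x0000000f
step 5: r2 <- max(-3, (8 - r3))      0xfffffff0
step 6: r3 <- r2                     0xfffffff0

Answer: 7 steps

r2: 0,1,2,3,6,6,6,6,6,6,6,6,6,6,6,6,6,6,6,6,6,6,6,6,6,6,6,6,6,6,6,6
r3: 0,2,1,0,6,6,6,6,6,6,6,6,6,6,6,6,6,6,6,6,6,6,6,6,6,6,6,6,6,6,6,6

steps = 7; useful = 132; efficiency = 132/224 = 33/56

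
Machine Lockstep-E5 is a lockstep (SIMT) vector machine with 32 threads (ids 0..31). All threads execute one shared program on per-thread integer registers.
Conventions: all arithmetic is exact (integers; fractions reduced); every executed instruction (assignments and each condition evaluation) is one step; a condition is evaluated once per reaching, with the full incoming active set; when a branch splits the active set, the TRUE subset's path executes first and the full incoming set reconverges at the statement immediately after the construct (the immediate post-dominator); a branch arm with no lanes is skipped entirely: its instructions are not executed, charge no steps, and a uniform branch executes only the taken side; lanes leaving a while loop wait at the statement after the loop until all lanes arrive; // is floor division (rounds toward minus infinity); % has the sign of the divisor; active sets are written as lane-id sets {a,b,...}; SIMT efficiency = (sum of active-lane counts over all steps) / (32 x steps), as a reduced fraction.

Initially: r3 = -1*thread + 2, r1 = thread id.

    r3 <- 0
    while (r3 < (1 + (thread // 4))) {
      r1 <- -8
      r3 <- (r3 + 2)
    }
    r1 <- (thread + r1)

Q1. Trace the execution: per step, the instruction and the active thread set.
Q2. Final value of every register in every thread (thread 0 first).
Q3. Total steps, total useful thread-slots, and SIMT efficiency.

step 0: r3 <- 0                      {0,1,2,3,4,5,6,7,8,9,10,11,12,13,14,15,16,17,18,19,20,21,22,23,24,25,26,27,28,29,30,31}
step 1: eval (r3 < (1 + (thread // 4))) {0,1,2,3,4,5,6,7,8,9,10,11,12,13,14,15,16,17,18,19,20,21,22,23,24,25,26,27,28,29,30,31}
step 2: r1 <- -8                     {0,1,2,3,4,5,6,7,8,9,10,11,12,13,14,15,16,17,18,19,20,21,22,23,24,25,26,27,28,29,30,31}
step 3: r3 <- (r3 + 2)               {0,1,2,3,4,5,6,7,8,9,10,11,12,13,14,15,16,17,18,19,20,21,22,23,24,25,26,27,28,29,30,31}
step 4: eval (r3 < (1 + (thread // 4))) {0,1,2,3,4,5,6,7,8,9,10,11,12,13,14,15,16,17,18,19,20,21,22,23,24,25,26,27,28,29,30,31}
step 5: r1 <- -8                     {8,9,10,11,12,13,14,15,16,17,18,19,20,21,22,23,24,25,26,27,28,29,30,31}
step 6: r3 <- (r3 + 2)               {8,9,10,11,12,13,14,15,16,17,18,19,20,21,22,23,24,25,26,27,28,29,30,31}
step 7: eval (r3 < (1 + (thread // 4))) {8,9,10,11,12,13,14,15,16,17,18,19,20,21,22,23,24,25,26,27,28,29,30,31}
step 8: r1 <- -8                     {16,17,18,19,20,21,22,23,24,25,26,27,28,29,30,31}
step 9: r3 <- (r3 + 2)               {16,17,18,19,20,21,22,23,24,25,26,27,28,29,30,31}
step 10: eval (r3 < (1 + (thread // 4))) {16,17,18,19,20,21,22,23,24,25,26,27,28,29,30,31}
step 11: r1 <- -8                     {24,25,26,27,28,29,30,31}
step 12: r3 <- (r3 + 2)               {24,25,26,27,28,29,30,31}
step 13: eval (r3 < (1 + (thread // 4))) {24,25,26,27,28,29,30,31}
step 14: r1 <- (thread + r1)          {0,1,2,3,4,5,6,7,8,9,10,11,12,13,14,15,16,17,18,19,20,21,22,23,24,25,26,27,28,29,30,31}

Answer: 15 steps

r3: 2,2,2,2,2,2,2,2,4,4,4,4,4,4,4,4,6,6,6,6,6,6,6,6,8,8,8,8,8,8,8,8
r1: -8,-7,-6,-5,-4,-3,-2,-1,0,1,2,3,4,5,6,7,8,9,10,11,12,13,14,15,16,17,18,19,20,21,22,23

steps = 15; useful = 336; efficiency = 336/480 = 7/10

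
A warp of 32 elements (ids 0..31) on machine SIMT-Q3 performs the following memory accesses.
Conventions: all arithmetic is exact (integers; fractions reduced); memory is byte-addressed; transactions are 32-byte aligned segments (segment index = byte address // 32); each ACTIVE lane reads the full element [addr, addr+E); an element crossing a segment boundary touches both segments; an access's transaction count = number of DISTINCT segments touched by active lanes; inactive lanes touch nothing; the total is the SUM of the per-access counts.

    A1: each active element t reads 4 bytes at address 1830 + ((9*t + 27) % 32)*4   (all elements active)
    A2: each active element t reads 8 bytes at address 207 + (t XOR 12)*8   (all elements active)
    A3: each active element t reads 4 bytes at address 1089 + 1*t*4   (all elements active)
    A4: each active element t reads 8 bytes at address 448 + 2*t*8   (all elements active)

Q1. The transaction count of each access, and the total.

A1: 5 transactions
A2: 9 transactions
A3: 5 transactions
A4: 16 transactions

Answer: 5,9,5,16; total 35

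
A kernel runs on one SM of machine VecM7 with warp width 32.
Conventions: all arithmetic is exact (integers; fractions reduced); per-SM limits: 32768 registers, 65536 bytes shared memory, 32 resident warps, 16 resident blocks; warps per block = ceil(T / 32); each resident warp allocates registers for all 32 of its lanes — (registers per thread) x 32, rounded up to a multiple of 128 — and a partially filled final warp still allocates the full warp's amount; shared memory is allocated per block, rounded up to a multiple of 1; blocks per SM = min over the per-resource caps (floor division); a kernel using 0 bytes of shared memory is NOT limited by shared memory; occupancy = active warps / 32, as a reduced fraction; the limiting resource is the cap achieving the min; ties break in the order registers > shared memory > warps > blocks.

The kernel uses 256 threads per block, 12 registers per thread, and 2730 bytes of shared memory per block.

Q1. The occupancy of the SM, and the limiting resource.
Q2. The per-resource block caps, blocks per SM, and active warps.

Answer: occupancy 1, limited by warps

registers: 10 blocks
shared memory: 24 blocks
warps: 4 blocks
blocks: 16 blocks

Answer: 4 blocks, 32 active warps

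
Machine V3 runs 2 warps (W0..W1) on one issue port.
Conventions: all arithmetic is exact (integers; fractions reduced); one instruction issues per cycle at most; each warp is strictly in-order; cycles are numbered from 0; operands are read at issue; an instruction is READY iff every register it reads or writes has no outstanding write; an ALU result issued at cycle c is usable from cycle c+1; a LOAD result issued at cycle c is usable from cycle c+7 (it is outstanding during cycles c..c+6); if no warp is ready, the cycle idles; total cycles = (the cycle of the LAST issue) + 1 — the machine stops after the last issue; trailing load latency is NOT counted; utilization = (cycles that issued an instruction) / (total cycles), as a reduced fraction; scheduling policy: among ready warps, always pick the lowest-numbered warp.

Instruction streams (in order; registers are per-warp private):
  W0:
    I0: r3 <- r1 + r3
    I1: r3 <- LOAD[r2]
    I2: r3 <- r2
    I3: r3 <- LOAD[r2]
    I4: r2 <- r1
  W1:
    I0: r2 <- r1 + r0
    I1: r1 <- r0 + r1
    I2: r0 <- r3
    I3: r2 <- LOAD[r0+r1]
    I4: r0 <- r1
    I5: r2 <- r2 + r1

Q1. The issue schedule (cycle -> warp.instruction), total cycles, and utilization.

cycle 0: W0.I0
cycle 1: W0.I1
cycle 2: W1.I0
cycle 3: W1.I1
cycle 4: W1.I2
cycle 5: W1.I3
cycle 6: W1.I4
cycle 7: idle
cycle 8: W0.I2
cycle 9: W0.I3
cycle 10: W0.I4
cycle 11: idle
cycle 12: W1.I5

Answer: 13 cycles, utilization 11/13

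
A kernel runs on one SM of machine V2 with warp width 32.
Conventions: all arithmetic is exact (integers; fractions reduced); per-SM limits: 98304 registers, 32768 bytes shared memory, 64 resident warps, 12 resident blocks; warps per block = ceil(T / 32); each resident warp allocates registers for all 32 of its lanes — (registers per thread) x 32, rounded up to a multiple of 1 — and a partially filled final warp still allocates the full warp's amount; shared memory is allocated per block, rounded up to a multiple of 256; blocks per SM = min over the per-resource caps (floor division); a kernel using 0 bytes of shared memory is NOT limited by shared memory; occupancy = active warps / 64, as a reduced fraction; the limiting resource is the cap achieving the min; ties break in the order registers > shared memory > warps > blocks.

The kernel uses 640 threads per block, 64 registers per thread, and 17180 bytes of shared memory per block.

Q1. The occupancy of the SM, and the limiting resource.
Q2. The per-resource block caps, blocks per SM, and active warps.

Answer: occupancy 5/16, limited by shared memory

registers: 2 blocks
shared memory: 1 block
warps: 3 blocks
blocks: 12 blocks

Answer: 1 block, 20 active warps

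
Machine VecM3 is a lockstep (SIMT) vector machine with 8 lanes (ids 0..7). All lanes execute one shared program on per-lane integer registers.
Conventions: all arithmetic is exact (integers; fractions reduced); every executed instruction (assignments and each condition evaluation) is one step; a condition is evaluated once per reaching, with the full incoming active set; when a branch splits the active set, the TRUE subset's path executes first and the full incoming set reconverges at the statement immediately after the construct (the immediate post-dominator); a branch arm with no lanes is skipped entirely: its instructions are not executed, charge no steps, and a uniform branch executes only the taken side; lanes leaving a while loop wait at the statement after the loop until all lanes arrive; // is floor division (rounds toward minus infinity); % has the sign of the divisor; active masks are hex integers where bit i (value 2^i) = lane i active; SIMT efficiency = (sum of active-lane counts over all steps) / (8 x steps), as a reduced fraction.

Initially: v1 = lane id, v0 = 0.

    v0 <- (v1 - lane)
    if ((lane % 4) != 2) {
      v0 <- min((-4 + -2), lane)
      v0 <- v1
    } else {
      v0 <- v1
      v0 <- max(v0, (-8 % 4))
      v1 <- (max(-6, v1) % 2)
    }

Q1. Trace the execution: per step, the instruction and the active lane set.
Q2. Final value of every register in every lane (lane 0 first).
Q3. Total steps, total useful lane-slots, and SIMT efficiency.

step 0: v0 <- (v1 - lane)            0xff
step 1: eval ((lane % 4) != 2)       0xff
step 2: v0 <- min((-4 + -2), lane)   0xbb
step 3: v0 <- v1                     0xbb
step 4: v0 <- v1                     0x44
step 5: v0 <- max(v0, (-8 % 4))      0x44
step 6: v1 <- (max(-6, v1) % 2)      0x44

Answer: 7 steps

v1: 0,1,0,3,4,5,0,7
v0: 0,1,2,3,4,5,6,7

steps = 7; useful = 34; efficiency = 34/56 = 17/28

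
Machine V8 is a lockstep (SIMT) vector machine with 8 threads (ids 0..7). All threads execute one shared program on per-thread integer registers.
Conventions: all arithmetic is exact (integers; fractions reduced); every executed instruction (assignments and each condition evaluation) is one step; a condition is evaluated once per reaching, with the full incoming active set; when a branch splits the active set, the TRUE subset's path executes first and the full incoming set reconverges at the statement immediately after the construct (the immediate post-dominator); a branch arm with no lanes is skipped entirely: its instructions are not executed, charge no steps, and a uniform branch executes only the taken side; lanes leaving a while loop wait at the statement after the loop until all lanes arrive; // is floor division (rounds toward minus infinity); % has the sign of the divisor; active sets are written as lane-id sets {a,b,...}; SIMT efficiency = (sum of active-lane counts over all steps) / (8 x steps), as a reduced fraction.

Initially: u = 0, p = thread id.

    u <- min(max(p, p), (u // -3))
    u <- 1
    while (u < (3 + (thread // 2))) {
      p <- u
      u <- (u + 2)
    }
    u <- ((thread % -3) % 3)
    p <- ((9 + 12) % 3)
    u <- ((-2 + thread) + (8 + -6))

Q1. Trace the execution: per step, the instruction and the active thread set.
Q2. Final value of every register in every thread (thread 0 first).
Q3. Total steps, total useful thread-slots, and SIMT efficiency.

step 0: u <- min(max(p, p), (u // -3)) {0,1,2,3,4,5,6,7}
step 1: u <- 1                       {0,1,2,3,4,5,6,7}
step 2: eval (u < (3 + (thread // 2))) {0,1,2,3,4,5,6,7}
step 3: p <- u                       {0,1,2,3,4,5,6,7}
step 4: u <- (u + 2)                 {0,1,2,3,4,5,6,7}
step 5: eval (u < (3 + (thread // 2))) {0,1,2,3,4,5,6,7}
step 6: p <- u                       {2,3,4,5,6,7}
step 7: u <- (u + 2)                 {2,3,4,5,6,7}
step 8: eval (u < (3 + (thread // 2))) {2,3,4,5,6,7}
step 9: p <- u                       {6,7}
step 10: u <- (u + 2)                 {6,7}
step 11: eval (u < (3 + (thread // 2))) {6,7}
step 12: u <- ((thread % -3) % 3)     {0,1,2,3,4,5,6,7}
step 13: p <- ((9 + 12) % 3)          {0,1,2,3,4,5,6,7}
step 14: u <- ((-2 + thread) + (8 + -6)) {0,1,2,3,4,5,6,7}

Answer: 15 steps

u: 0,1,2,3,4,5,6,7
p: 0,0,0,0,0,0,0,0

steps = 15; useful = 96; efficiency = 96/120 = 4/5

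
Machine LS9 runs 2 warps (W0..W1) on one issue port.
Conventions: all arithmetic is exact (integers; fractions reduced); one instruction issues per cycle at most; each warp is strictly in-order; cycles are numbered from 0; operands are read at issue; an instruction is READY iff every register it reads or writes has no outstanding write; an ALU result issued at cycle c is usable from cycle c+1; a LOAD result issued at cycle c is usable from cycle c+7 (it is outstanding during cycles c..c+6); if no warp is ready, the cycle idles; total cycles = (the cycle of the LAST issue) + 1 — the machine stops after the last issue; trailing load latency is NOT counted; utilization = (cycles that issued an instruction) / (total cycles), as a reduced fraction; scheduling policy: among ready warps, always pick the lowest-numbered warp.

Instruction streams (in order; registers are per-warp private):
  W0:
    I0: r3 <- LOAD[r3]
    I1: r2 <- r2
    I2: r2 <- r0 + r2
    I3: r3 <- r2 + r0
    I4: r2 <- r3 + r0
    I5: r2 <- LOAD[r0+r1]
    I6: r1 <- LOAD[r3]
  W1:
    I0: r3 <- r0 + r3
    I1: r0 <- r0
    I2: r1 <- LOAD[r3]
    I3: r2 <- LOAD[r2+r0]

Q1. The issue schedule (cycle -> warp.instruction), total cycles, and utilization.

cycle 0: W0.I0
cycle 1: W0.I1
cycle 2: W0.I2
cycle 3: W1.I0
cycle 4: W1.I1
cycle 5: W1.I2
cycle 6: W1.I3
cycle 7: W0.I3
cycle 8: W0.I4
cycle 9: W0.I5
cycle 10: W0.I6

Answer: 11 cycles, utilization 1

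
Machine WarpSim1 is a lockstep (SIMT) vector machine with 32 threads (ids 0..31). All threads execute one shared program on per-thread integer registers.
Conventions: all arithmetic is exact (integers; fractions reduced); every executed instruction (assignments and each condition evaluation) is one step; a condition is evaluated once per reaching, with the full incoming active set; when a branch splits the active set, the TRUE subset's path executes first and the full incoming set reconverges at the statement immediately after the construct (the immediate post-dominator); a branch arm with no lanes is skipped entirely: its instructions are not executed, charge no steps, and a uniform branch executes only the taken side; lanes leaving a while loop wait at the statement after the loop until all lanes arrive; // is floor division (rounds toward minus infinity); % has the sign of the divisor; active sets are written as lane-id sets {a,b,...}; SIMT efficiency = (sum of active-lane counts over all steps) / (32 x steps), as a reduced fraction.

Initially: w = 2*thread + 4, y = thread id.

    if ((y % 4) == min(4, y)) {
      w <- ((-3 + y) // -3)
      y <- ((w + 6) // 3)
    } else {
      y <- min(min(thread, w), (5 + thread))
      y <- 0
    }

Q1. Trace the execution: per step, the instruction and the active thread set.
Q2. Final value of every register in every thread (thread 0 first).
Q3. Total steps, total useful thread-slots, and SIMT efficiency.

step 0: eval ((y % 4) == min(4, y))  {0,1,2,3,4,5,6,7,8,9,10,11,12,13,14,15,16,17,18,19,20,21,22,23,24,25,26,27,28,29,30,31}
step 1: w <- ((-3 + y) // -3)        {0,1,2,3}
step 2: y <- ((w + 6) // 3)          {0,1,2,3}
step 3: y <- min(min(thread, w), (5 + thread)) {4,5,6,7,8,9,10,11,12,13,14,15,16,17,18,19,20,21,22,23,24,25,26,27,28,29,30,31}
step 4: y <- 0                       {4,5,6,7,8,9,10,11,12,13,14,15,16,17,18,19,20,21,22,23,24,25,26,27,28,29,30,31}

Answer: 5 steps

w: 1,0,0,0,12,14,16,18,20,22,24,26,28,30,32,34,36,38,40,42,44,46,48,50,52,54,56,58,60,62,64,66
y: 2,2,2,2,0,0,0,0,0,0,0,0,0,0,0,0,0,0,0,0,0,0,0,0,0,0,0,0,0,0,0,0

steps = 5; useful = 96; efficiency = 96/160 = 3/5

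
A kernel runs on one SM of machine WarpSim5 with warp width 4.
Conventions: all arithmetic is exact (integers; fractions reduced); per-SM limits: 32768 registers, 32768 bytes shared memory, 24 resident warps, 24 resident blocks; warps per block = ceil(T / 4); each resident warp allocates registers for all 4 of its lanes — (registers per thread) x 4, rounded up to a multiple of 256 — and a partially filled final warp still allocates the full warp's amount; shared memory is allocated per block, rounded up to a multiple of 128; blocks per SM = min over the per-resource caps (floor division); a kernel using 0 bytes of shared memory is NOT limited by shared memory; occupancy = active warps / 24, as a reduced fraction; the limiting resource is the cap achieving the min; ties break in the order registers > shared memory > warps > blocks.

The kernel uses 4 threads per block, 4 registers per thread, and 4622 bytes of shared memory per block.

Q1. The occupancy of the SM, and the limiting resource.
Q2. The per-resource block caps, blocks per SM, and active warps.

Answer: occupancy 1/4, limited by shared memory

registers: 128 blocks
shared memory: 6 blocks
warps: 24 blocks
blocks: 24 blocks

Answer: 6 blocks, 6 active warps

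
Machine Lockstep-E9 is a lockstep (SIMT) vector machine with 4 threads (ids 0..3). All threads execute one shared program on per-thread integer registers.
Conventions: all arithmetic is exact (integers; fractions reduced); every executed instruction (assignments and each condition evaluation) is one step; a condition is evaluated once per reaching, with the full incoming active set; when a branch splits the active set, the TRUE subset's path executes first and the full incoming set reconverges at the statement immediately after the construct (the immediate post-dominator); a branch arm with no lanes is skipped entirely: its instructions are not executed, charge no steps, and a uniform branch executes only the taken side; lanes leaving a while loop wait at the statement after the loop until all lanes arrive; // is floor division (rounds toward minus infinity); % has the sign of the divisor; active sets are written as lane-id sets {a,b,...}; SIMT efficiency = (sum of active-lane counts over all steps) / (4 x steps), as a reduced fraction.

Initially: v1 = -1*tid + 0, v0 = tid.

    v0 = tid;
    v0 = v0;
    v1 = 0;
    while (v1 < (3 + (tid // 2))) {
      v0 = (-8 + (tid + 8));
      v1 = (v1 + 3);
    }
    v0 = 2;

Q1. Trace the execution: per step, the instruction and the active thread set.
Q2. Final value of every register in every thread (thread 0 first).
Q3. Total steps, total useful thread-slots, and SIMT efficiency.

step 0: v0 <- tid                    {0,1,2,3}
step 1: v0 <- v0                     {0,1,2,3}
step 2: v1 <- 0                      {0,1,2,3}
step 3: eval (v1 < (3 + (tid // 2))) {0,1,2,3}
step 4: v0 <- (-8 + (tid + 8))       {0,1,2,3}
step 5: v1 <- (v1 + 3)               {0,1,2,3}
step 6: eval (v1 < (3 + (tid // 2))) {0,1,2,3}
step 7: v0 <- (-8 + (tid + 8))       {2,3}
step 8: v1 <- (v1 + 3)               {2,3}
step 9: eval (v1 < (3 + (tid // 2))) {2,3}
step 10: v0 <- 2                      {0,1,2,3}

Answer: 11 steps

v1: 3,3,6,6
v0: 2,2,2,2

steps = 11; useful = 38; efficiency = 38/44 = 19/22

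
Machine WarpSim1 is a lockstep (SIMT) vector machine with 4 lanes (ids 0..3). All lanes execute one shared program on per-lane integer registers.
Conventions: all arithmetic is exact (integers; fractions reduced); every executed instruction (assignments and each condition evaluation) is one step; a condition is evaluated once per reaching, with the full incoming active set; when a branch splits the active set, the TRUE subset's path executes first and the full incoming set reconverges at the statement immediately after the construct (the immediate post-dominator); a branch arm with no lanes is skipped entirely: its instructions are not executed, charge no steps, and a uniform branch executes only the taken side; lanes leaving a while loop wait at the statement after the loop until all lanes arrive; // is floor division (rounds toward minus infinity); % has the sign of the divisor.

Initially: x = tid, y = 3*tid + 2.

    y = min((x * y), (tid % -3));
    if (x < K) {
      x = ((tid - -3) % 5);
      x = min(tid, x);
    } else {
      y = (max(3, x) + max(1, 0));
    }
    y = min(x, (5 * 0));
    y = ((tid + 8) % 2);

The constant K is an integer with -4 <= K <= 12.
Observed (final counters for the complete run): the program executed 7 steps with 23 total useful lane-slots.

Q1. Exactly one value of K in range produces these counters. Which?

Answer: K = 3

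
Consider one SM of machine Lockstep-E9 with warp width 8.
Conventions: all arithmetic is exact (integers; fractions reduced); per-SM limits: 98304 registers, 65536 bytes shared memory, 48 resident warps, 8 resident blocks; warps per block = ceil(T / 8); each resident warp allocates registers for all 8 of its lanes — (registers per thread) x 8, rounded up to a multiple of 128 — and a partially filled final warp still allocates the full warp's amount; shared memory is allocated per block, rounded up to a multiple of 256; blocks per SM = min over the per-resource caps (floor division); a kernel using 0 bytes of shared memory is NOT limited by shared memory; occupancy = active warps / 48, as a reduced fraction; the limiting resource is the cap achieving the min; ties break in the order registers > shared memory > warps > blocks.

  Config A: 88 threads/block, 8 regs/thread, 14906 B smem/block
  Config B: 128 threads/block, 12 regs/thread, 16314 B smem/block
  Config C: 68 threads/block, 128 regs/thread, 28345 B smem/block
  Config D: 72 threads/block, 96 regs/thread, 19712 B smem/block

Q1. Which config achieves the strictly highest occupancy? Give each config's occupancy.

occupancies: A 11/12, B 1, C 3/8, D 9/16

Answer: B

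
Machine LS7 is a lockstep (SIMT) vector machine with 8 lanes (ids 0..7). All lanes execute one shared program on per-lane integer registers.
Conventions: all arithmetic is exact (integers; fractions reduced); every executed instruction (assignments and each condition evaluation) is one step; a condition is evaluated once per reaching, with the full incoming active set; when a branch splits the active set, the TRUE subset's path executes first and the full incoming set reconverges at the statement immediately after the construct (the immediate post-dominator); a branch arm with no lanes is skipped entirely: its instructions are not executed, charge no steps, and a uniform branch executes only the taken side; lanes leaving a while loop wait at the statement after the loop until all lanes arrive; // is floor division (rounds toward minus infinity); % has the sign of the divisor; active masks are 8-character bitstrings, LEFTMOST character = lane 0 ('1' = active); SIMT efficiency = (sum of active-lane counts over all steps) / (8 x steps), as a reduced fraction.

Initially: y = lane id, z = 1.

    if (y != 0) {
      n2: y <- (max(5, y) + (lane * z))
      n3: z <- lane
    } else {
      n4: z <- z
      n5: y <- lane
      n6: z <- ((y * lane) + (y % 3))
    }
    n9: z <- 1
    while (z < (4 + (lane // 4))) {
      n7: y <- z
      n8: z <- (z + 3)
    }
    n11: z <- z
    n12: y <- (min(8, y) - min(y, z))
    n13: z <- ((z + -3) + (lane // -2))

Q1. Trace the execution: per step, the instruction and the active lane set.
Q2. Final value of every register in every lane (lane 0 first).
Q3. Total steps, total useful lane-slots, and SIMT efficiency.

step 0: eval (y != 0)                11111111
step 1: y <- (max(5, y) + (lane * z)) 01111111
step 2: z <- lane                    01111111
step 3: z <- z                       10000000
step 4: y <- lane                    10000000
step 5: z <- ((y * lane) + (y % 3))  10000000
step 6: z <- 1                       11111111
step 7: eval (z < (4 + (lane // 4))) 11111111
step 8: y <- z                       11111111
step 9: z <- (z + 3)                 11111111
step 10: eval (z < (4 + (lane // 4))) 11111111
step 11: y <- z                       00001111
step 12: z <- (z + 3)                 00001111
step 13: eval (z < (4 + (lane // 4))) 00001111
step 14: z <- z                       11111111
step 15: y <- (min(8, y) - min(y, z)) 11111111
step 16: z <- ((z + -3) + (lane // -2)) 11111111

Answer: 17 steps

y: 0,0,0,0,0,0,0,0
z: 1,0,0,-1,2,1,1,0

steps = 17; useful = 101; efficiency = 101/136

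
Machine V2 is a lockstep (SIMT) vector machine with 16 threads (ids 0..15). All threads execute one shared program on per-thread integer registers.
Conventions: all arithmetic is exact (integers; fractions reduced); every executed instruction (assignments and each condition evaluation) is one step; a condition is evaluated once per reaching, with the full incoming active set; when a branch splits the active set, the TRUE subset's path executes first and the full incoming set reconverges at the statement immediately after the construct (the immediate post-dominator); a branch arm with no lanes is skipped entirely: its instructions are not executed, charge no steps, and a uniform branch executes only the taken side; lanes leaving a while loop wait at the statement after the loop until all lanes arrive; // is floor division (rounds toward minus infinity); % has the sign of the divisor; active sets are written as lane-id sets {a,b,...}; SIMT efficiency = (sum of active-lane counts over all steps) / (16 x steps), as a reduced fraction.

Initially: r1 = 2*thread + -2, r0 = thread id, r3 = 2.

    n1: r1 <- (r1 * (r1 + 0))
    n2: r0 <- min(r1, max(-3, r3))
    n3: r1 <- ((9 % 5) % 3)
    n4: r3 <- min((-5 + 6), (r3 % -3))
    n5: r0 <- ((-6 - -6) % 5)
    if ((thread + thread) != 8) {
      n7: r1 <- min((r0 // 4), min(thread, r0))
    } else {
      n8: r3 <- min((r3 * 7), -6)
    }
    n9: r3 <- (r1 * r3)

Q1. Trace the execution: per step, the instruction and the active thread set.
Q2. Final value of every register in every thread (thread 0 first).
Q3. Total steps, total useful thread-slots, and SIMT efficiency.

step 0: r1 <- (r1 * (r1 + 0))        {0,1,2,3,4,5,6,7,8,9,10,11,12,13,14,15}
step 1: r0 <- min(r1, max(-3, r3))   {0,1,2,3,4,5,6,7,8,9,10,11,12,13,14,15}
step 2: r1 <- ((9 % 5) % 3)          {0,1,2,3,4,5,6,7,8,9,10,11,12,13,14,15}
step 3: r3 <- min((-5 + 6), (r3 % -3)) {0,1,2,3,4,5,6,7,8,9,10,11,12,13,14,15}
step 4: r0 <- ((-6 - -6) % 5)        {0,1,2,3,4,5,6,7,8,9,10,11,12,13,14,15}
step 5: eval ((thread + thread) != 8) {0,1,2,3,4,5,6,7,8,9,10,11,12,13,14,15}
step 6: r1 <- min((r0 // 4), min(thread, r0)) {0,1,2,3,5,6,7,8,9,10,11,12,13,14,15}
step 7: r3 <- min((r3 * 7), -6)      {4}
step 8: r3 <- (r1 * r3)              {0,1,2,3,4,5,6,7,8,9,10,11,12,13,14,15}

Answer: 9 steps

r1: 0,0,0,0,1,0,0,0,0,0,0,0,0,0,0,0
r0: 0,0,0,0,0,0,0,0,0,0,0,0,0,0,0,0
r3: 0,0,0,0,-7,0,0,0,0,0,0,0,0,0,0,0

steps = 9; useful = 128; efficiency = 128/144 = 8/9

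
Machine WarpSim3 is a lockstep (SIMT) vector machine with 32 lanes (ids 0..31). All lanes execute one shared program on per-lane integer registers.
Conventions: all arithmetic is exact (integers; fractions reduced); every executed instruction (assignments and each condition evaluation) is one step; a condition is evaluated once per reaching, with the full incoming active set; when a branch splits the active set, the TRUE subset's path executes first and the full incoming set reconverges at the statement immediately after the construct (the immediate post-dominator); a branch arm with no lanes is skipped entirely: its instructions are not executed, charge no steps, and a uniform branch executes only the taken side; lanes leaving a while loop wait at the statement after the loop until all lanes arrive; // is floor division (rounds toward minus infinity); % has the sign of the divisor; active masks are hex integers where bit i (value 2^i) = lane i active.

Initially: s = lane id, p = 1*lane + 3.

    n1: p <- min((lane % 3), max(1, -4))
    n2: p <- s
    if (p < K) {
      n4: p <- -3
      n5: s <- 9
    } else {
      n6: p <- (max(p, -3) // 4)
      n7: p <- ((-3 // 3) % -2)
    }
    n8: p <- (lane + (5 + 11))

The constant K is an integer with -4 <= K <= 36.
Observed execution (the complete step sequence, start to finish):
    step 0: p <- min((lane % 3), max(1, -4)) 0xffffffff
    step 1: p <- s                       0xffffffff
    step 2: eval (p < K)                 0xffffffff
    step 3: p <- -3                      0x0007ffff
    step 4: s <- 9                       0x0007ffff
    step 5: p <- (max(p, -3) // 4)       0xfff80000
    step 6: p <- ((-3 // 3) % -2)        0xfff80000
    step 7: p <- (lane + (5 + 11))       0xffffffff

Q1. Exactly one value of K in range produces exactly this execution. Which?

Answer: K = 19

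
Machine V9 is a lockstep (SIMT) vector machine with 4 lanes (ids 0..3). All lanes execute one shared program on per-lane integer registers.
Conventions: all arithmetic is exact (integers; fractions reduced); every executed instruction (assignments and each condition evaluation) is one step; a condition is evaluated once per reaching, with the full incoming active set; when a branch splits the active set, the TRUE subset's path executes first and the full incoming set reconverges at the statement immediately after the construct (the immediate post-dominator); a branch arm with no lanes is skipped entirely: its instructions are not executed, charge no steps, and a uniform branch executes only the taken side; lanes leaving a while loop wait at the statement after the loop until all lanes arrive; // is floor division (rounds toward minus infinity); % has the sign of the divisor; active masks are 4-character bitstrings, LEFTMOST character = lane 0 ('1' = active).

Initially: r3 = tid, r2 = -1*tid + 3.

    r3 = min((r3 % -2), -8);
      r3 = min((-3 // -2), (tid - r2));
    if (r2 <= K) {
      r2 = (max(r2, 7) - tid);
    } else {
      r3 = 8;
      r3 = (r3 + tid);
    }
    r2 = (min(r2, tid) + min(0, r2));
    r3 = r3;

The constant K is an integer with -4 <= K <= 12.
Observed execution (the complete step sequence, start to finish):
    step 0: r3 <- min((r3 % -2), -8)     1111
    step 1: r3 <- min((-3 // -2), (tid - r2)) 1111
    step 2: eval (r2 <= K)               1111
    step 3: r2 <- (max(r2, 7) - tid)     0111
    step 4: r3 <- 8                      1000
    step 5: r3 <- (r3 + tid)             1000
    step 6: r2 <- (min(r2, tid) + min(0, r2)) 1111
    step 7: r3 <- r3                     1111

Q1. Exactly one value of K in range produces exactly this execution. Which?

Answer: K = 2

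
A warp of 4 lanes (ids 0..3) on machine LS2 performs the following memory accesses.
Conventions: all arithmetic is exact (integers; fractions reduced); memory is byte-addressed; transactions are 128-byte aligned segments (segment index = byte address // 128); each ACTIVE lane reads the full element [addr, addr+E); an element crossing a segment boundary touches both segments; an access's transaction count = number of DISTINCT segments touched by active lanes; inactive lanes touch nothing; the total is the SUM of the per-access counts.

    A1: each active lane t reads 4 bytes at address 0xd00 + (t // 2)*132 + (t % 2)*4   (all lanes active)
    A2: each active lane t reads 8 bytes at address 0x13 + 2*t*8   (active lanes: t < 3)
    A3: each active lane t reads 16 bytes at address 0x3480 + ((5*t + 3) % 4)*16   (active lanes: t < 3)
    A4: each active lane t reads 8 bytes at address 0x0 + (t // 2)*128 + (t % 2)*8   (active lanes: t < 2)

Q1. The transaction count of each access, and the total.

A1: 2 transactions
A2: 1 transaction
A3: 1 transaction
A4: 1 transaction

Answer: 2,1,1,1; total 5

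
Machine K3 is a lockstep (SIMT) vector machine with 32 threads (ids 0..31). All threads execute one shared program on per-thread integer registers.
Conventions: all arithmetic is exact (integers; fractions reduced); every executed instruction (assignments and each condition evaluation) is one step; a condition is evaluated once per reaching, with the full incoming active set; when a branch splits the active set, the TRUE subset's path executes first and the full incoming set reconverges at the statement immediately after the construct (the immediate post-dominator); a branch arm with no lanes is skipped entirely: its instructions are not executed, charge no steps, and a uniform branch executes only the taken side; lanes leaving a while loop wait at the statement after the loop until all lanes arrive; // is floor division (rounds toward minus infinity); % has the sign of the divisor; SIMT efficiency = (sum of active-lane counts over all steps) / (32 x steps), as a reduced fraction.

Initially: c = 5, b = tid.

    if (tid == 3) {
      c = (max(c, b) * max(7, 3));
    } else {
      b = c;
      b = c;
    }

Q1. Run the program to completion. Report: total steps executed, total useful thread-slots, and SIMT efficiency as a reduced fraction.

Answer: 4 steps, 95 useful, 95/128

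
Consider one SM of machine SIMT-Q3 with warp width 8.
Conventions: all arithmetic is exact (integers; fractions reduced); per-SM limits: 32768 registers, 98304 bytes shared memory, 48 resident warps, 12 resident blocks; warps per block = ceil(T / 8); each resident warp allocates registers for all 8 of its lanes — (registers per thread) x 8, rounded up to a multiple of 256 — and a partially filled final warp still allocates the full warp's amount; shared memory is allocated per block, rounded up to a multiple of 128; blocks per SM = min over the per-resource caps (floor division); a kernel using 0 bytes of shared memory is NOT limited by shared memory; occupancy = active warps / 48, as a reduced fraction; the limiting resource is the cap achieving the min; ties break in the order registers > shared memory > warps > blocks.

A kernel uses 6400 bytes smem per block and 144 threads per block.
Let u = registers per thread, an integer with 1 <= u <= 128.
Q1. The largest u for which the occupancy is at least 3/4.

Answer: u = 96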